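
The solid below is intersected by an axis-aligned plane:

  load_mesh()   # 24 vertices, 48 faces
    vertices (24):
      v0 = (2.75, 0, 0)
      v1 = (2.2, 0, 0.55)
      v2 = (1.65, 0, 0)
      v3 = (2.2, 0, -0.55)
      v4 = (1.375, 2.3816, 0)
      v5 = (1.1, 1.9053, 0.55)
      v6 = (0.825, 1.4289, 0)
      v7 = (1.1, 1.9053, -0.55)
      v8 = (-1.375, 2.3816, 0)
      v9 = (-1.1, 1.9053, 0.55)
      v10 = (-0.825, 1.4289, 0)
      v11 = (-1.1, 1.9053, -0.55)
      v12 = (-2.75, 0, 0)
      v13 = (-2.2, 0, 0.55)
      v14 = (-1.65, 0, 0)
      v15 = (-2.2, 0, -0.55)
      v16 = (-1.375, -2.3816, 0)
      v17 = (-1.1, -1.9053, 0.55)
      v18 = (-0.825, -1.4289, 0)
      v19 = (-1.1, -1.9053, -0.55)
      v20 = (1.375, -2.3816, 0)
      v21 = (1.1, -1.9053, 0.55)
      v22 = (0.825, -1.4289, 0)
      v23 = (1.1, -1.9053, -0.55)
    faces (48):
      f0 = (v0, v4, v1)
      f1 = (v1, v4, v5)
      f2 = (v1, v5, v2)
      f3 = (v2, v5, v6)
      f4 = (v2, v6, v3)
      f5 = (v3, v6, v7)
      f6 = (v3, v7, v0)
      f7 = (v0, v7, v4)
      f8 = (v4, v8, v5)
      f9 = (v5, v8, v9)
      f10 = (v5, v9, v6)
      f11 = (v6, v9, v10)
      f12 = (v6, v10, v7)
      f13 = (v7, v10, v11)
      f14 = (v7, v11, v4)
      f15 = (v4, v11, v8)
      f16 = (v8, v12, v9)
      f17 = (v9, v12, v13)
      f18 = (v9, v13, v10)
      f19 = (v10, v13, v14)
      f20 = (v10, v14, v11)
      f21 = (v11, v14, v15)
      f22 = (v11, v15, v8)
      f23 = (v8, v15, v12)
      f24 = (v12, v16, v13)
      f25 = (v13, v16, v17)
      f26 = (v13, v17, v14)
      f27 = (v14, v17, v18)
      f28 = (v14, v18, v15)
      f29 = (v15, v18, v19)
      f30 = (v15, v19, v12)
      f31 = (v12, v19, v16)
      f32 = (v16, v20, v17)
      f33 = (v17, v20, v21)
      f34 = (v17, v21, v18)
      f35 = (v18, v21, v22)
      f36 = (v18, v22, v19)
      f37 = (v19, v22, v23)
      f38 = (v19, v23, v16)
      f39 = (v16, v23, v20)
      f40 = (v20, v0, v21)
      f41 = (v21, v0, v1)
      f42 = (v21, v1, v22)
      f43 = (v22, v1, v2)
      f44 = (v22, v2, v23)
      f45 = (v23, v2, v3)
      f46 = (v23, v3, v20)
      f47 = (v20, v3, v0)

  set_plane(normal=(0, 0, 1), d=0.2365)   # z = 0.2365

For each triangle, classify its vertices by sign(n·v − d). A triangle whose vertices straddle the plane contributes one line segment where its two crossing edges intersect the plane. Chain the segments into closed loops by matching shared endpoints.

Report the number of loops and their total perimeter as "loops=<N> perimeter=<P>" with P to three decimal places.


Straddling triangles (24 of 48):
  (v0,v4,v1) [--+] → (1.72975, 1.35751, 0.2365)–(2.5135, 0, 0.2365)  len=1.5675
  (v1,v4,v5) [+-+] → (1.72975, 1.35751, 0.2365)–(1.25675, 2.17679, 0.2365)  len=0.9460
  (v1,v5,v2) [++-] → (1.4135, 0.819279, 0.2365)–(1.8865, 0, 0.2365)  len=0.9460
  (v2,v5,v6) [-+-] → (1.4135, 0.819279, 0.2365)–(0.94325, 1.63375, 0.2365)  len=0.9405
  (v4,v8,v5) [--+] → (-0.31075, 2.17679, 0.2365)–(1.25675, 2.17679, 0.2365)  len=1.5675
  (v5,v8,v9) [+-+] → (-0.31075, 2.17679, 0.2365)–(-1.25675, 2.17679, 0.2365)  len=0.9460
  (v5,v9,v6) [++-] → (-0.00275, 1.63375, 0.2365)–(0.94325, 1.63375, 0.2365)  len=0.9460
  (v6,v9,v10) [-+-] → (-0.00275, 1.63375, 0.2365)–(-0.94325, 1.63375, 0.2365)  len=0.9405
  (v8,v12,v9) [--+] → (-2.0405, 0.819279, 0.2365)–(-1.25675, 2.17679, 0.2365)  len=1.5675
  (v9,v12,v13) [+-+] → (-2.0405, 0.819279, 0.2365)–(-2.5135, 0, 0.2365)  len=0.9460
  (v9,v13,v10) [++-] → (-1.41625, 0.814473, 0.2365)–(-0.94325, 1.63375, 0.2365)  len=0.9460
  (v10,v13,v14) [-+-] → (-1.41625, 0.814473, 0.2365)–(-1.8865, 0, 0.2365)  len=0.9405
  (v12,v16,v13) [--+] → (-1.72975, -1.35751, 0.2365)–(-2.5135, 0, 0.2365)  len=1.5675
  (v13,v16,v17) [+-+] → (-1.72975, -1.35751, 0.2365)–(-1.25675, -2.17679, 0.2365)  len=0.9460
  (v13,v17,v14) [++-] → (-1.4135, -0.819279, 0.2365)–(-1.8865, 0, 0.2365)  len=0.9460
  (v14,v17,v18) [-+-] → (-1.4135, -0.819279, 0.2365)–(-0.94325, -1.63375, 0.2365)  len=0.9405
  (v16,v20,v17) [--+] → (0.31075, -2.17679, 0.2365)–(-1.25675, -2.17679, 0.2365)  len=1.5675
  (v17,v20,v21) [+-+] → (0.31075, -2.17679, 0.2365)–(1.25675, -2.17679, 0.2365)  len=0.9460
  (v17,v21,v18) [++-] → (0.00275, -1.63375, 0.2365)–(-0.94325, -1.63375, 0.2365)  len=0.9460
  (v18,v21,v22) [-+-] → (0.00275, -1.63375, 0.2365)–(0.94325, -1.63375, 0.2365)  len=0.9405
  (v20,v0,v21) [--+] → (2.0405, -0.819279, 0.2365)–(1.25675, -2.17679, 0.2365)  len=1.5675
  (v21,v0,v1) [+-+] → (2.0405, -0.819279, 0.2365)–(2.5135, 0, 0.2365)  len=0.9460
  (v21,v1,v22) [++-] → (1.41625, -0.814473, 0.2365)–(0.94325, -1.63375, 0.2365)  len=0.9460
  (v22,v1,v2) [-+-] → (1.41625, -0.814473, 0.2365)–(1.8865, 0, 0.2365)  len=0.9405

Chained into 2 loop(s):
  loop 1: 12 segments, perimeter = 15.0811
  loop 2: 12 segments, perimeter = 11.3190
Total perimeter = 26.400

loops=2 perimeter=26.400


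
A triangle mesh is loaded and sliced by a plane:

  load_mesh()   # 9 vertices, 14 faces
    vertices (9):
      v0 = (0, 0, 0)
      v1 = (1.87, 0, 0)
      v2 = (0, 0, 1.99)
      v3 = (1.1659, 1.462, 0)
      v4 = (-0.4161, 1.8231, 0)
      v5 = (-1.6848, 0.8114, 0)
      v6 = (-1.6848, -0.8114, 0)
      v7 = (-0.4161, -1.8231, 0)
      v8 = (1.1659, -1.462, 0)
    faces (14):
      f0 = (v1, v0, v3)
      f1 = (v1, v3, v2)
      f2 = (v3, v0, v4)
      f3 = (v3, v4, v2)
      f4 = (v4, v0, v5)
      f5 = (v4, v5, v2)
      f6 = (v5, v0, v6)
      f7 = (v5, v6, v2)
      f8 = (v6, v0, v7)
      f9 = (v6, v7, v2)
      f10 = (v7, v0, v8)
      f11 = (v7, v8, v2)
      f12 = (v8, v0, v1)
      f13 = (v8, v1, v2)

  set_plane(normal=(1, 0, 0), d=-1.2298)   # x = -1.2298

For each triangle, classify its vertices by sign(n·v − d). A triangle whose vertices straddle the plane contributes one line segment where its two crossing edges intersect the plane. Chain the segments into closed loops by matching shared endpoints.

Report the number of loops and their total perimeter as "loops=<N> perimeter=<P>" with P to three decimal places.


Straddling triangles (6 of 14):
  (v4,v0,v5) [++-] → (-1.2298, 0.592272, 0)–(-1.2298, 1.17423, 0)  len=0.5820
  (v4,v5,v2) [+-+] → (-1.2298, 1.17423, 0)–(-1.2298, 0.592272, 0.537423)  len=0.7921
  (v5,v0,v6) [-+-] → (-1.2298, 0.592272, 0)–(-1.2298, -0.592272, 0)  len=1.1845
  (v5,v6,v2) [--+] → (-1.2298, -0.592272, 0.537423)–(-1.2298, 0.592272, 0.537423)  len=1.1845
  (v6,v0,v7) [-++] → (-1.2298, -0.592272, 0)–(-1.2298, -1.17423, 0)  len=0.5820
  (v6,v7,v2) [-++] → (-1.2298, -1.17423, 0)–(-1.2298, -0.592272, 0.537423)  len=0.7921

Chained into 1 loop(s):
  loop 1: 6 segments, perimeter = 5.1173
Total perimeter = 5.117

loops=1 perimeter=5.117


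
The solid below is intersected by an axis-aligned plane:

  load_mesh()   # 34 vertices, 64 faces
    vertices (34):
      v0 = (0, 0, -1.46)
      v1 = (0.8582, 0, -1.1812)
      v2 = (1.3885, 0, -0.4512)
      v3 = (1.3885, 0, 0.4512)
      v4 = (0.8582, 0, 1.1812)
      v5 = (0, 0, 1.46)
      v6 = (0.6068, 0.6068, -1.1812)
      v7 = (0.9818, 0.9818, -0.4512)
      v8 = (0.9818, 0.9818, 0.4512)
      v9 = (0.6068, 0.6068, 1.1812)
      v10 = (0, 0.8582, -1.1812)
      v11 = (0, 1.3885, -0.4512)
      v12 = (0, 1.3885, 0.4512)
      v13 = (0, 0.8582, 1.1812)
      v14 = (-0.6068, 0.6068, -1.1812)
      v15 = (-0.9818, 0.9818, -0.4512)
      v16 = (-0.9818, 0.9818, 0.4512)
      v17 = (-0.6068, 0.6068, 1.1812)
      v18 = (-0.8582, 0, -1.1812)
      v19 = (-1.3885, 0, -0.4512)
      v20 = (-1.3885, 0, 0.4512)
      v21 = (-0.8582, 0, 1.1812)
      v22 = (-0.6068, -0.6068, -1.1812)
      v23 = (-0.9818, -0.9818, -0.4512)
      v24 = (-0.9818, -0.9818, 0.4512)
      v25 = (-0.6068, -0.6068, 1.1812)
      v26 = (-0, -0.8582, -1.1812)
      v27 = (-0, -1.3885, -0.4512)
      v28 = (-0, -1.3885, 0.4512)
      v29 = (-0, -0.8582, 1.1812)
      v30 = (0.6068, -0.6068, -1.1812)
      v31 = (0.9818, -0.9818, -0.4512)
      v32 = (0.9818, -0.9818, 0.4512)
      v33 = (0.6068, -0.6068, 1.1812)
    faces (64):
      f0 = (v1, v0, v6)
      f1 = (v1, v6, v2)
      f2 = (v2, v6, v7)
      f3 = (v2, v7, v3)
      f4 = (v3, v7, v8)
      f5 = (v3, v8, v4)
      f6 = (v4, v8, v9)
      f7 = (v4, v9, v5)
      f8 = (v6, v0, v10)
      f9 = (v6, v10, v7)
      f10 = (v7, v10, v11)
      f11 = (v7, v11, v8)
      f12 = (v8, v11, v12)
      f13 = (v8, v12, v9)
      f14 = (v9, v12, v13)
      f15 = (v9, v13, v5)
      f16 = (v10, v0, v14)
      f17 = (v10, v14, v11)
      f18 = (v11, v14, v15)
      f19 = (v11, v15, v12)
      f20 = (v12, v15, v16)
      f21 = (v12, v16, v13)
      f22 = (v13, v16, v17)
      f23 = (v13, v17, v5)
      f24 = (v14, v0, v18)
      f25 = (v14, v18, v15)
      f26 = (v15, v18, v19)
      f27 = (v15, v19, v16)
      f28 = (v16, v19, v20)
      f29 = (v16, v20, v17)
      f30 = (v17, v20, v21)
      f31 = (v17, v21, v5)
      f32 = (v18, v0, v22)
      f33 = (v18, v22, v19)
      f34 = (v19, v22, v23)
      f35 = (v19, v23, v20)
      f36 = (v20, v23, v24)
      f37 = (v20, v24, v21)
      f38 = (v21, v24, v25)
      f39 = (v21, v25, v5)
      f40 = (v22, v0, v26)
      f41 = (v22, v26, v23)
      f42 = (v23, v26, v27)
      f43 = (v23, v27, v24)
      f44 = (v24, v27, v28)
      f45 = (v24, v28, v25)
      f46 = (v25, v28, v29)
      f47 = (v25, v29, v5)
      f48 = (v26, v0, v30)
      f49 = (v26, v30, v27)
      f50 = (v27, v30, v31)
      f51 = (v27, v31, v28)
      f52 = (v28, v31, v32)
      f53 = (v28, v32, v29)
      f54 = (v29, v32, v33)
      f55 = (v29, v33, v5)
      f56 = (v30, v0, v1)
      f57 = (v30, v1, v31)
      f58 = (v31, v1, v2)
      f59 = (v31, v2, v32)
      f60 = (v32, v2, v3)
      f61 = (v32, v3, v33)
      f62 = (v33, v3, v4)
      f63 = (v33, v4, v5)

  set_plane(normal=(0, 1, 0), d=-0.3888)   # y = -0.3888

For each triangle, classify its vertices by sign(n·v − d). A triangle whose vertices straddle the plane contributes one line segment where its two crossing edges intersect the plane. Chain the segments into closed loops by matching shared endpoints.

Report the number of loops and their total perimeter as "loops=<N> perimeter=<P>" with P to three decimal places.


loops=1 perimeter=8.280

Straddling triangles (20 of 64):
  (v18,v0,v22) [++-] → (-0.3888, -0.3888, -1.28136)–(-0.697118, -0.3888, -1.1812)  len=0.3242
  (v18,v22,v19) [+-+] → (-0.697118, -0.3888, -1.1812)–(-0.887635, -0.3888, -0.918939)  len=0.3242
  (v19,v22,v23) [+--] → (-0.887635, -0.3888, -0.918939)–(-1.22744, -0.3888, -0.4512)  len=0.5781
  (v19,v23,v20) [+-+] → (-1.22744, -0.3888, -0.4512)–(-1.22744, -0.3888, 0.093843)  len=0.5450
  (v20,v23,v24) [+--] → (-1.22744, -0.3888, 0.093843)–(-1.22744, -0.3888, 0.4512)  len=0.3574
  (v20,v24,v21) [+-+] → (-1.22744, -0.3888, 0.4512)–(-0.907147, -0.3888, 0.892115)  len=0.5450
  (v21,v24,v25) [+--] → (-0.907147, -0.3888, 0.892115)–(-0.697118, -0.3888, 1.1812)  len=0.3573
  (v21,v25,v5) [+-+] → (-0.697118, -0.3888, 1.1812)–(-0.3888, -0.3888, 1.28136)  len=0.3242
  (v22,v0,v26) [-+-] → (-0.3888, -0.3888, -1.28136)–(0, -0.3888, -1.33369)  len=0.3923
  (v25,v29,v5) [--+] → (0, -0.3888, 1.33369)–(-0.3888, -0.3888, 1.28136)  len=0.3923
  (v26,v0,v30) [-+-] → (0, -0.3888, -1.33369)–(0.3888, -0.3888, -1.28136)  len=0.3923
  (v29,v33,v5) [--+] → (0.3888, -0.3888, 1.28136)–(0, -0.3888, 1.33369)  len=0.3923
  (v30,v0,v1) [-++] → (0.3888, -0.3888, -1.28136)–(0.697118, -0.3888, -1.1812)  len=0.3242
  (v30,v1,v31) [-+-] → (0.697118, -0.3888, -1.1812)–(0.907147, -0.3888, -0.892115)  len=0.3573
  (v31,v1,v2) [-++] → (0.907147, -0.3888, -0.892115)–(1.22744, -0.3888, -0.4512)  len=0.5450
  (v31,v2,v32) [-+-] → (1.22744, -0.3888, -0.4512)–(1.22744, -0.3888, -0.093843)  len=0.3574
  (v32,v2,v3) [-++] → (1.22744, -0.3888, -0.093843)–(1.22744, -0.3888, 0.4512)  len=0.5450
  (v32,v3,v33) [-+-] → (1.22744, -0.3888, 0.4512)–(0.887635, -0.3888, 0.918939)  len=0.5781
  (v33,v3,v4) [-++] → (0.887635, -0.3888, 0.918939)–(0.697118, -0.3888, 1.1812)  len=0.3242
  (v33,v4,v5) [-++] → (0.697118, -0.3888, 1.1812)–(0.3888, -0.3888, 1.28136)  len=0.3242

Chained into 1 loop(s):
  loop 1: 20 segments, perimeter = 8.2799
Total perimeter = 8.280


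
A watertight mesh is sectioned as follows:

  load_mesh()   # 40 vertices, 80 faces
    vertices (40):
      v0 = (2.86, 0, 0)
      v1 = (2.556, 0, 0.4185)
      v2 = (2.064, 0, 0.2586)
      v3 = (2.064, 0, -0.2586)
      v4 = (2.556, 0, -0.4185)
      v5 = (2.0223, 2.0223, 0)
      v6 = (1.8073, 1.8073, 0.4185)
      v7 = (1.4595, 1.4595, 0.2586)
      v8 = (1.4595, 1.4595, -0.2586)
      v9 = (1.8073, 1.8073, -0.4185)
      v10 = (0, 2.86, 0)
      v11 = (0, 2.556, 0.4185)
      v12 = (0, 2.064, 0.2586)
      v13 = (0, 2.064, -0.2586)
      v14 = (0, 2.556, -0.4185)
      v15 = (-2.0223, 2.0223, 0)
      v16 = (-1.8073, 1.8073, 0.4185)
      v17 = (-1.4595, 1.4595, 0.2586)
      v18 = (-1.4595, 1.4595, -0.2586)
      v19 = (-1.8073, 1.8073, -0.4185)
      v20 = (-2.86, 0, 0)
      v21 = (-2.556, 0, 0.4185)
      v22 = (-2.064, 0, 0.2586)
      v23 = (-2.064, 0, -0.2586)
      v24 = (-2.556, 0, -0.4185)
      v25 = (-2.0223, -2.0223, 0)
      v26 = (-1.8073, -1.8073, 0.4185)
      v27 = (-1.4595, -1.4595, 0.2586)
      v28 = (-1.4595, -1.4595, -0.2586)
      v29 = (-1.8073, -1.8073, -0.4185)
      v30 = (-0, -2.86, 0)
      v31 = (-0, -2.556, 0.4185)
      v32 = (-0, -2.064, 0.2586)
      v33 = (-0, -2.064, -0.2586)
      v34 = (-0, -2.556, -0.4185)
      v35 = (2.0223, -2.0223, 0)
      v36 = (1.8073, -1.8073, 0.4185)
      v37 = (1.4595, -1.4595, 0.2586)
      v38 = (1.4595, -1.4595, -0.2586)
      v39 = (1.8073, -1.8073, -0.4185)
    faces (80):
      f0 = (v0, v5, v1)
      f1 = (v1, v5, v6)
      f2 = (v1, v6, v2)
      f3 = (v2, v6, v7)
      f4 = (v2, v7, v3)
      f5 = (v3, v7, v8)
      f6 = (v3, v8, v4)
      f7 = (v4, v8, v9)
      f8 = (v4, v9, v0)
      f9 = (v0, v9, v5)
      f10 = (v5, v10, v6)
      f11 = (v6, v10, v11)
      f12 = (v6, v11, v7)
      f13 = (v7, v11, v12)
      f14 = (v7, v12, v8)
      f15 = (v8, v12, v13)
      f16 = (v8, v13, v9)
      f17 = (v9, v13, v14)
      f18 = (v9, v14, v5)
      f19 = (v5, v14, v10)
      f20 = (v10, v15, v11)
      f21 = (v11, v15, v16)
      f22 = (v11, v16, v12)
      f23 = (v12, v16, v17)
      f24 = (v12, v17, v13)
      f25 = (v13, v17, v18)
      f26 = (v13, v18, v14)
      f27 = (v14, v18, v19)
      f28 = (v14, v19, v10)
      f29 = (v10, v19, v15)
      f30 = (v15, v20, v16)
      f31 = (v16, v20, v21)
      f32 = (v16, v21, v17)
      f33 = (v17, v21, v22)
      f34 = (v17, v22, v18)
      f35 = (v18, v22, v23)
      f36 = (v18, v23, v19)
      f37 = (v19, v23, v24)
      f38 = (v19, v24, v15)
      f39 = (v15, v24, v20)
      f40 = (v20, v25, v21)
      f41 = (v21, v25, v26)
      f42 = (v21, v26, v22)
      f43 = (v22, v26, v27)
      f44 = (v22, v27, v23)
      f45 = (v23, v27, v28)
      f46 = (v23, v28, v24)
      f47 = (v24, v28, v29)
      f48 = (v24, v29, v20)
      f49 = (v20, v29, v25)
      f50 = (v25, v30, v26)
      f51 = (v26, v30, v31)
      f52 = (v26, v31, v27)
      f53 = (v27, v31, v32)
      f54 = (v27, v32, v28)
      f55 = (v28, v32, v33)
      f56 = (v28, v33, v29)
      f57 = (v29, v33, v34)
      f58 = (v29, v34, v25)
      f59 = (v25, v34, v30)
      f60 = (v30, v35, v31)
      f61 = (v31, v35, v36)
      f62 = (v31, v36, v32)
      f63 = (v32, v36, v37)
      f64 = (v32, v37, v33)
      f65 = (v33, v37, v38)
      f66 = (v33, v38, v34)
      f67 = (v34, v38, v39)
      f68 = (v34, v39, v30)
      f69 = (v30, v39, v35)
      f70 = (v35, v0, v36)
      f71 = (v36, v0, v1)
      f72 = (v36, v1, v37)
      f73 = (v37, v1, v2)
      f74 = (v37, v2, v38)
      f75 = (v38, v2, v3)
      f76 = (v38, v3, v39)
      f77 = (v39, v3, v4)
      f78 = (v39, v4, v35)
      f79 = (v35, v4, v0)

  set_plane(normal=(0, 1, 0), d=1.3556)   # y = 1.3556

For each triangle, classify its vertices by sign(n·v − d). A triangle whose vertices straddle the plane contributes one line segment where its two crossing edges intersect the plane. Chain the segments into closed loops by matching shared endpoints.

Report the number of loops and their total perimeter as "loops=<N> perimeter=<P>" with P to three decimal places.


loops=2 perimeter=5.172

Straddling triangles (20 of 80):
  (v0,v5,v1) [-+-] → (2.29847, 1.3556, 0)–(2.19825, 1.3556, 0.137969)  len=0.1705
  (v1,v5,v6) [-++] → (2.19825, 1.3556, 0.137969)–(1.99442, 1.3556, 0.4185)  len=0.3468
  (v1,v6,v2) [-+-] → (1.99442, 1.3556, 0.4185)–(1.87146, 1.3556, 0.378536)  len=0.1293
  (v2,v6,v7) [-++] → (1.87146, 1.3556, 0.378536)–(1.50253, 1.3556, 0.2586)  len=0.3879
  (v2,v7,v3) [-+-] → (1.50253, 1.3556, 0.2586)–(1.50253, 1.3556, 0.221781)  len=0.0368
  (v3,v7,v8) [-++] → (1.50253, 1.3556, 0.221781)–(1.50253, 1.3556, -0.2586)  len=0.4804
  (v3,v8,v4) [-+-] → (1.50253, 1.3556, -0.2586)–(1.53756, 1.3556, -0.269983)  len=0.0368
  (v4,v8,v9) [-++] → (1.53756, 1.3556, -0.269983)–(1.99442, 1.3556, -0.4185)  len=0.4804
  (v4,v9,v0) [-+-] → (1.99442, 1.3556, -0.4185)–(2.0704, 1.3556, -0.313904)  len=0.1293
  (v0,v9,v5) [-++] → (2.0704, 1.3556, -0.313904)–(2.29847, 1.3556, 0)  len=0.3880
  (v15,v20,v16) [+-+] → (-2.29847, 1.3556, 0)–(-2.0704, 1.3556, 0.313904)  len=0.3880
  (v16,v20,v21) [+--] → (-2.0704, 1.3556, 0.313904)–(-1.99442, 1.3556, 0.4185)  len=0.1293
  (v16,v21,v17) [+-+] → (-1.99442, 1.3556, 0.4185)–(-1.53756, 1.3556, 0.269983)  len=0.4804
  (v17,v21,v22) [+--] → (-1.53756, 1.3556, 0.269983)–(-1.50253, 1.3556, 0.2586)  len=0.0368
  (v17,v22,v18) [+-+] → (-1.50253, 1.3556, 0.2586)–(-1.50253, 1.3556, -0.221781)  len=0.4804
  (v18,v22,v23) [+--] → (-1.50253, 1.3556, -0.221781)–(-1.50253, 1.3556, -0.2586)  len=0.0368
  (v18,v23,v19) [+-+] → (-1.50253, 1.3556, -0.2586)–(-1.87146, 1.3556, -0.378536)  len=0.3879
  (v19,v23,v24) [+--] → (-1.87146, 1.3556, -0.378536)–(-1.99442, 1.3556, -0.4185)  len=0.1293
  (v19,v24,v15) [+-+] → (-1.99442, 1.3556, -0.4185)–(-2.19825, 1.3556, -0.137969)  len=0.3468
  (v15,v24,v20) [+--] → (-2.19825, 1.3556, -0.137969)–(-2.29847, 1.3556, 0)  len=0.1705

Chained into 2 loop(s):
  loop 1: 10 segments, perimeter = 2.5862
  loop 2: 10 segments, perimeter = 2.5862
Total perimeter = 5.172


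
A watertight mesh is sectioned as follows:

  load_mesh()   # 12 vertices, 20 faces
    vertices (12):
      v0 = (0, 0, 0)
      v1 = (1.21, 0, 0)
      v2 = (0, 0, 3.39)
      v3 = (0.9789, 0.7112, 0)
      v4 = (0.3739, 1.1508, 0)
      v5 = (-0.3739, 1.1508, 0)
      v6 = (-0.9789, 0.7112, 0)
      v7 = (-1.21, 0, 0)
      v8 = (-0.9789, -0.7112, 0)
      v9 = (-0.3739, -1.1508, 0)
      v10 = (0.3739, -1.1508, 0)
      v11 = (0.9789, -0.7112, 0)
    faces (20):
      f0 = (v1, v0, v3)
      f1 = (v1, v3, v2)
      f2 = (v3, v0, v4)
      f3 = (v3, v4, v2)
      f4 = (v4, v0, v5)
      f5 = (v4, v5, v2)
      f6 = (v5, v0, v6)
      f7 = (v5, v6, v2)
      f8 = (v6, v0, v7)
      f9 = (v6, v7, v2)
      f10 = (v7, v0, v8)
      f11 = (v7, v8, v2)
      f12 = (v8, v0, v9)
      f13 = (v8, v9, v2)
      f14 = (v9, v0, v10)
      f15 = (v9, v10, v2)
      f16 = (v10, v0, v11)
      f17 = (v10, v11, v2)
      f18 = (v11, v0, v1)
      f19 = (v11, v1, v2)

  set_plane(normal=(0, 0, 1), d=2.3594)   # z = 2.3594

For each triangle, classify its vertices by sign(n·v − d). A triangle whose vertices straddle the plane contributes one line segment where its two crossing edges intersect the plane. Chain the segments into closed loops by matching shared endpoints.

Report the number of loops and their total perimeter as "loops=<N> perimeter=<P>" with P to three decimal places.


loops=1 perimeter=2.273

Straddling triangles (10 of 20):
  (v1,v3,v2) [--+] → (0.297597, 0.216213, 2.3594)–(0.367854, 0, 2.3594)  len=0.2273
  (v3,v4,v2) [--+] → (0.11367, 0.349857, 2.3594)–(0.297597, 0.216213, 2.3594)  len=0.2274
  (v4,v5,v2) [--+] → (-0.11367, 0.349857, 2.3594)–(0.11367, 0.349857, 2.3594)  len=0.2273
  (v5,v6,v2) [--+] → (-0.297597, 0.216213, 2.3594)–(-0.11367, 0.349857, 2.3594)  len=0.2274
  (v6,v7,v2) [--+] → (-0.367854, 0, 2.3594)–(-0.297597, 0.216213, 2.3594)  len=0.2273
  (v7,v8,v2) [--+] → (-0.297597, -0.216213, 2.3594)–(-0.367854, 0, 2.3594)  len=0.2273
  (v8,v9,v2) [--+] → (-0.11367, -0.349857, 2.3594)–(-0.297597, -0.216213, 2.3594)  len=0.2274
  (v9,v10,v2) [--+] → (0.11367, -0.349857, 2.3594)–(-0.11367, -0.349857, 2.3594)  len=0.2273
  (v10,v11,v2) [--+] → (0.297597, -0.216213, 2.3594)–(0.11367, -0.349857, 2.3594)  len=0.2274
  (v11,v1,v2) [--+] → (0.367854, 0, 2.3594)–(0.297597, -0.216213, 2.3594)  len=0.2273

Chained into 1 loop(s):
  loop 1: 10 segments, perimeter = 2.2735
Total perimeter = 2.273


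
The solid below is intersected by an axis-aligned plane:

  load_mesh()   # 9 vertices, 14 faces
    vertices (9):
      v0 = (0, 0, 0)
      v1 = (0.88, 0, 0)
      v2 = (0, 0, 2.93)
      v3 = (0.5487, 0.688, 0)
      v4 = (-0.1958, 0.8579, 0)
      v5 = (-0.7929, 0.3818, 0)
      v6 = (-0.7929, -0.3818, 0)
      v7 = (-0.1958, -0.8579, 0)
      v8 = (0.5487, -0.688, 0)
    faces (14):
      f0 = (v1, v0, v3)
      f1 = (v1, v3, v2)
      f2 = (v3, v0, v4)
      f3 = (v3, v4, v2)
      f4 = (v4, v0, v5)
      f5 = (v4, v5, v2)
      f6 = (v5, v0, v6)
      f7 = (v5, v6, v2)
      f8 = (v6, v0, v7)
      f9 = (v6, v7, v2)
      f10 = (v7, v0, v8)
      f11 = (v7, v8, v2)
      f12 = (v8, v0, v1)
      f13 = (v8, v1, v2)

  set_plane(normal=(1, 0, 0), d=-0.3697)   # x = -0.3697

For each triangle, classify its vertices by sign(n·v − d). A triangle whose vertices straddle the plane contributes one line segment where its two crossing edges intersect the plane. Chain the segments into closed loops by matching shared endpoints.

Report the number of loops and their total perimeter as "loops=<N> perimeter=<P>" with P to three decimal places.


loops=1 perimeter=5.104

Straddling triangles (6 of 14):
  (v4,v0,v5) [++-] → (-0.3697, 0.178019, 0)–(-0.3697, 0.71924, 0)  len=0.5412
  (v4,v5,v2) [+-+] → (-0.3697, 0.71924, 0)–(-0.3697, 0.178019, 1.56385)  len=1.6549
  (v5,v0,v6) [-+-] → (-0.3697, 0.178019, 0)–(-0.3697, -0.178019, 0)  len=0.3560
  (v5,v6,v2) [--+] → (-0.3697, -0.178019, 1.56385)–(-0.3697, 0.178019, 1.56385)  len=0.3560
  (v6,v0,v7) [-++] → (-0.3697, -0.178019, 0)–(-0.3697, -0.71924, 0)  len=0.5412
  (v6,v7,v2) [-++] → (-0.3697, -0.71924, 0)–(-0.3697, -0.178019, 1.56385)  len=1.6549

Chained into 1 loop(s):
  loop 1: 6 segments, perimeter = 5.1042
Total perimeter = 5.104


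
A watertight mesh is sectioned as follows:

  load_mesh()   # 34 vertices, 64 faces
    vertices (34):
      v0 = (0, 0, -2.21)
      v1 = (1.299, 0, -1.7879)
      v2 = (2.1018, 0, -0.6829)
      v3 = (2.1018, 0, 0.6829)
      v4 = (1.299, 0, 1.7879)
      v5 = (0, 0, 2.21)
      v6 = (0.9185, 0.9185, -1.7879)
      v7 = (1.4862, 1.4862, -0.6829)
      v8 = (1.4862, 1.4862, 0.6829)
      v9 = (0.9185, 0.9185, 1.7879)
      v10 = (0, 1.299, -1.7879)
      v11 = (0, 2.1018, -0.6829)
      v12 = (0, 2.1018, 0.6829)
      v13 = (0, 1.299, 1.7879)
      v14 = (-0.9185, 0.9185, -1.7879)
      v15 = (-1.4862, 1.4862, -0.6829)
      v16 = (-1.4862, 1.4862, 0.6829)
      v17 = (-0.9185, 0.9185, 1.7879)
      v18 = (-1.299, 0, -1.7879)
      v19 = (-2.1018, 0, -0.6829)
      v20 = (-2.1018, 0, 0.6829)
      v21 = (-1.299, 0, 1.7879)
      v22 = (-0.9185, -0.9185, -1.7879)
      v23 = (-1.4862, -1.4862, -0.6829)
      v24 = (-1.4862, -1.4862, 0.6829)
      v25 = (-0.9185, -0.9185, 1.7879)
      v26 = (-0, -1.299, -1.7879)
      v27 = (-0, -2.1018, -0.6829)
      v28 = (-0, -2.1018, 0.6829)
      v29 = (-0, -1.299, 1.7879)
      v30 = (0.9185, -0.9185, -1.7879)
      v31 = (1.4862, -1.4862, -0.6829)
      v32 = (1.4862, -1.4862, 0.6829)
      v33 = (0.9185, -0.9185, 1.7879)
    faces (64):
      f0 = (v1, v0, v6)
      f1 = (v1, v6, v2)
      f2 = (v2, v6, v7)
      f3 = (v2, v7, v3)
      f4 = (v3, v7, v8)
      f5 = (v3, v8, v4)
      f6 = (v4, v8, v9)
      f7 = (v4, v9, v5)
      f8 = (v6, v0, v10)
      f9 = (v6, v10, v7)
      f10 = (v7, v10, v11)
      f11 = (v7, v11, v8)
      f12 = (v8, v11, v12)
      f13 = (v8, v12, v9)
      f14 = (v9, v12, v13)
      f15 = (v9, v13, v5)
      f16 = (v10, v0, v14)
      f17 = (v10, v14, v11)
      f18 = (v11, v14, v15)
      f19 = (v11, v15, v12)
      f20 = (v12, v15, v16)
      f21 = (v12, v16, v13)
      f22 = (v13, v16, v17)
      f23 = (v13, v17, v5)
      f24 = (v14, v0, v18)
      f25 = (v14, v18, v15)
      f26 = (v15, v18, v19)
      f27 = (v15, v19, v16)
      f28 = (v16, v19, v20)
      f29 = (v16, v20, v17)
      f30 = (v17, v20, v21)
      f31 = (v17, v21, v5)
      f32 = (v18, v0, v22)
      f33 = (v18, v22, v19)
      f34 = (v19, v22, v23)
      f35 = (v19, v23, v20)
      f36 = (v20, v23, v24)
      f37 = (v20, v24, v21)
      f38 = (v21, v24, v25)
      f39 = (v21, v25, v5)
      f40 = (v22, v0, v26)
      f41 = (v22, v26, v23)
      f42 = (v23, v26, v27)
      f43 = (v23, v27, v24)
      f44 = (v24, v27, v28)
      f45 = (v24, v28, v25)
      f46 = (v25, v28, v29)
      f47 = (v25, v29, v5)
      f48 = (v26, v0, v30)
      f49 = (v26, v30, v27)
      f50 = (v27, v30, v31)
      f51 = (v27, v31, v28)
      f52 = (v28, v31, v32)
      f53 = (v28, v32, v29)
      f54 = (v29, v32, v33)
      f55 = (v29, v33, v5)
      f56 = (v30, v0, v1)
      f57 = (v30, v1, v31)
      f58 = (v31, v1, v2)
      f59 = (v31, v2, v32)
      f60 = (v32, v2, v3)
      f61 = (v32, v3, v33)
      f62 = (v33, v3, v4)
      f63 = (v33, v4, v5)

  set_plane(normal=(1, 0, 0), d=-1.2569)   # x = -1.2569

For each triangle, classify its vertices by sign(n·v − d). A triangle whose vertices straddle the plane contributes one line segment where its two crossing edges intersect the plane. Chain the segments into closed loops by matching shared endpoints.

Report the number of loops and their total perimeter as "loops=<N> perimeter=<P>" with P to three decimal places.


loops=1 perimeter=10.668

Straddling triangles (20 of 64):
  (v11,v14,v15) [++-] → (-1.2569, 1.2569, -1.12922)–(-1.2569, 1.58118, -0.6829)  len=0.5517
  (v11,v15,v12) [+-+] → (-1.2569, 1.58118, -0.6829)–(-1.2569, 1.58118, -0.472176)  len=0.2107
  (v12,v15,v16) [+--] → (-1.2569, 1.58118, -0.472176)–(-1.2569, 1.58118, 0.6829)  len=1.1551
  (v12,v16,v13) [+-+] → (-1.2569, 1.58118, 0.6829)–(-1.2569, 1.45732, 0.853386)  len=0.2107
  (v13,v16,v17) [+-+] → (-1.2569, 1.45732, 0.853386)–(-1.2569, 1.2569, 1.12922)  len=0.3410
  (v14,v0,v18) [++-] → (-1.2569, 0, -1.80158)–(-1.2569, 0.101626, -1.7879)  len=0.1025
  (v14,v18,v15) [+--] → (-1.2569, 0.101626, -1.7879)–(-1.2569, 1.2569, -1.12922)  len=1.3299
  (v16,v20,v17) [--+] → (-1.2569, 0.655827, 1.47189)–(-1.2569, 1.2569, 1.12922)  len=0.6919
  (v17,v20,v21) [+--] → (-1.2569, 0.655827, 1.47189)–(-1.2569, 0.101626, 1.7879)  len=0.6380
  (v17,v21,v5) [+-+] → (-1.2569, 0.101626, 1.7879)–(-1.2569, 0, 1.80158)  len=0.1025
  (v18,v0,v22) [-++] → (-1.2569, 0, -1.80158)–(-1.2569, -0.101626, -1.7879)  len=0.1025
  (v18,v22,v19) [-+-] → (-1.2569, -0.101626, -1.7879)–(-1.2569, -0.655827, -1.47189)  len=0.6380
  (v19,v22,v23) [-+-] → (-1.2569, -0.655827, -1.47189)–(-1.2569, -1.2569, -1.12922)  len=0.6919
  (v21,v24,v25) [--+] → (-1.2569, -1.2569, 1.12922)–(-1.2569, -0.101626, 1.7879)  len=1.3299
  (v21,v25,v5) [-++] → (-1.2569, -0.101626, 1.7879)–(-1.2569, 0, 1.80158)  len=0.1025
  (v22,v26,v23) [++-] → (-1.2569, -1.45732, -0.853386)–(-1.2569, -1.2569, -1.12922)  len=0.3410
  (v23,v26,v27) [-++] → (-1.2569, -1.45732, -0.853386)–(-1.2569, -1.58118, -0.6829)  len=0.2107
  (v23,v27,v24) [-+-] → (-1.2569, -1.58118, -0.6829)–(-1.2569, -1.58118, 0.472176)  len=1.1551
  (v24,v27,v28) [-++] → (-1.2569, -1.58118, 0.472176)–(-1.2569, -1.58118, 0.6829)  len=0.2107
  (v24,v28,v25) [-++] → (-1.2569, -1.58118, 0.6829)–(-1.2569, -1.2569, 1.12922)  len=0.5517

Chained into 1 loop(s):
  loop 1: 20 segments, perimeter = 10.6679
Total perimeter = 10.668


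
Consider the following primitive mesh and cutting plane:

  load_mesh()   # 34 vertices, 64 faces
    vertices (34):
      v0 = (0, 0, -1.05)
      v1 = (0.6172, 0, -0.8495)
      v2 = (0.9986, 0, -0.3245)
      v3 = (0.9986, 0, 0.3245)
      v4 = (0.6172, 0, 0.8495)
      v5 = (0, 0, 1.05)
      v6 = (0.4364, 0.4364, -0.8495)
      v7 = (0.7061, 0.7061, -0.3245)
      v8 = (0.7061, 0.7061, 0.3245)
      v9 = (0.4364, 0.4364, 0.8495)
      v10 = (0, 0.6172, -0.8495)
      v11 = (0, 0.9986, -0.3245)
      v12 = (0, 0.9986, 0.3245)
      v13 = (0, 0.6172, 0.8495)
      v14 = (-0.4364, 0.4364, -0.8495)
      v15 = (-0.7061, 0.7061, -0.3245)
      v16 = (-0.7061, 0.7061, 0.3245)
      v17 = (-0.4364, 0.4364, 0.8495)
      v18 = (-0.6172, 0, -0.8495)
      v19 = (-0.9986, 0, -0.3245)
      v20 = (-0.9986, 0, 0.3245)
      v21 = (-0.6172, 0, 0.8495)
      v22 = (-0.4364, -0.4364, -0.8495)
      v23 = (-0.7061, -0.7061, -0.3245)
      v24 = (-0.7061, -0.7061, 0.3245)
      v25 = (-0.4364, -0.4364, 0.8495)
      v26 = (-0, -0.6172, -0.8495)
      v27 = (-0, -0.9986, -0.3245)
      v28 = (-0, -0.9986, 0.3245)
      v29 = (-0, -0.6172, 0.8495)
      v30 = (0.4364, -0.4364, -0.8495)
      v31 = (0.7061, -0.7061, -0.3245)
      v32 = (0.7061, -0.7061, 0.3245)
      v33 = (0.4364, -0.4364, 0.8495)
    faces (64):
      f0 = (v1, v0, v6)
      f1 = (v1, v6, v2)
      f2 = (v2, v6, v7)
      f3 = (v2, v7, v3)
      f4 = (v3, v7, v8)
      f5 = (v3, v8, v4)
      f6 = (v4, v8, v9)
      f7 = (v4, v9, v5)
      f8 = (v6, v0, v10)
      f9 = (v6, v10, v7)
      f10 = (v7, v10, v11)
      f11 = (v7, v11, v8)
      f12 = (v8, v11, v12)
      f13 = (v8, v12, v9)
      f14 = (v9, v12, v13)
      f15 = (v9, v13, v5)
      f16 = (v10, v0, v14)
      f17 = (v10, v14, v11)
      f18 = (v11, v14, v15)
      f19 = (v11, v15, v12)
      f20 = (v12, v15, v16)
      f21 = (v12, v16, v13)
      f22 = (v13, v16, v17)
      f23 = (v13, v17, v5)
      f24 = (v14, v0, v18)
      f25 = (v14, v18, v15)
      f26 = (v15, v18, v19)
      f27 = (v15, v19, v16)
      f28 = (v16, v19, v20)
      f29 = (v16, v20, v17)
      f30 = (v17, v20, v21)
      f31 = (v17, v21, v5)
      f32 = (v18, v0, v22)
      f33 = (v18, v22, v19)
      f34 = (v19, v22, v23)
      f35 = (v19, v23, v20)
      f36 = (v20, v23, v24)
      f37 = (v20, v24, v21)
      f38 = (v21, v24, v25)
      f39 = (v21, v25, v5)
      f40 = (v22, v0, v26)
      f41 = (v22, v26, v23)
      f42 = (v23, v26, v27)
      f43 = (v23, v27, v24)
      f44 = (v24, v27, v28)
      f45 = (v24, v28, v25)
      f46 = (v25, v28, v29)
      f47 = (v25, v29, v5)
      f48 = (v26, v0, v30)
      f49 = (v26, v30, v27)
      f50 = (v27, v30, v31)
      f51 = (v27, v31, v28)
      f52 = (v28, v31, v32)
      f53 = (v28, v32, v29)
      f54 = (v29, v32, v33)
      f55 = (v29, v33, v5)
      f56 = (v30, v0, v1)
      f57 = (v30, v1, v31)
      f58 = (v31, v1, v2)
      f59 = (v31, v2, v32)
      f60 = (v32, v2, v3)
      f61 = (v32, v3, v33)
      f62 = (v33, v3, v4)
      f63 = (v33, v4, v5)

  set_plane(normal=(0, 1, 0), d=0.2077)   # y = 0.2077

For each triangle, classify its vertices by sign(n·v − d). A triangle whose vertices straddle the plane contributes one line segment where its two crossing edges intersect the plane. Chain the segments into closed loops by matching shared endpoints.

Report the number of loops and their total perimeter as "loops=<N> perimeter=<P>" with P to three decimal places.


loops=1 perimeter=6.092

Straddling triangles (20 of 64):
  (v1,v0,v6) [--+] → (0.2077, 0.2077, -0.954574)–(0.53115, 0.2077, -0.8495)  len=0.3401
  (v1,v6,v2) [-+-] → (0.53115, 0.2077, -0.8495)–(0.731027, 0.2077, -0.574368)  len=0.3401
  (v2,v6,v7) [-++] → (0.731027, 0.2077, -0.574368)–(0.912561, 0.2077, -0.3245)  len=0.3089
  (v2,v7,v3) [-+-] → (0.912561, 0.2077, -0.3245)–(0.912561, 0.2077, 0.133596)  len=0.4581
  (v3,v7,v8) [-++] → (0.912561, 0.2077, 0.133596)–(0.912561, 0.2077, 0.3245)  len=0.1909
  (v3,v8,v4) [-+-] → (0.912561, 0.2077, 0.3245)–(0.64335, 0.2077, 0.695071)  len=0.4580
  (v4,v8,v9) [-++] → (0.64335, 0.2077, 0.695071)–(0.53115, 0.2077, 0.8495)  len=0.1909
  (v4,v9,v5) [-+-] → (0.53115, 0.2077, 0.8495)–(0.2077, 0.2077, 0.954574)  len=0.3401
  (v6,v0,v10) [+-+] → (0.2077, 0.2077, -0.954574)–(0, 0.2077, -0.982528)  len=0.2096
  (v9,v13,v5) [++-] → (0, 0.2077, 0.982528)–(0.2077, 0.2077, 0.954574)  len=0.2096
  (v10,v0,v14) [+-+] → (0, 0.2077, -0.982528)–(-0.2077, 0.2077, -0.954574)  len=0.2096
  (v13,v17,v5) [++-] → (-0.2077, 0.2077, 0.954574)–(0, 0.2077, 0.982528)  len=0.2096
  (v14,v0,v18) [+--] → (-0.2077, 0.2077, -0.954574)–(-0.53115, 0.2077, -0.8495)  len=0.3401
  (v14,v18,v15) [+-+] → (-0.53115, 0.2077, -0.8495)–(-0.64335, 0.2077, -0.695071)  len=0.1909
  (v15,v18,v19) [+--] → (-0.64335, 0.2077, -0.695071)–(-0.912561, 0.2077, -0.3245)  len=0.4580
  (v15,v19,v16) [+-+] → (-0.912561, 0.2077, -0.3245)–(-0.912561, 0.2077, -0.133596)  len=0.1909
  (v16,v19,v20) [+--] → (-0.912561, 0.2077, -0.133596)–(-0.912561, 0.2077, 0.3245)  len=0.4581
  (v16,v20,v17) [+-+] → (-0.912561, 0.2077, 0.3245)–(-0.731027, 0.2077, 0.574368)  len=0.3089
  (v17,v20,v21) [+--] → (-0.731027, 0.2077, 0.574368)–(-0.53115, 0.2077, 0.8495)  len=0.3401
  (v17,v21,v5) [+--] → (-0.53115, 0.2077, 0.8495)–(-0.2077, 0.2077, 0.954574)  len=0.3401

Chained into 1 loop(s):
  loop 1: 20 segments, perimeter = 6.0923
Total perimeter = 6.092


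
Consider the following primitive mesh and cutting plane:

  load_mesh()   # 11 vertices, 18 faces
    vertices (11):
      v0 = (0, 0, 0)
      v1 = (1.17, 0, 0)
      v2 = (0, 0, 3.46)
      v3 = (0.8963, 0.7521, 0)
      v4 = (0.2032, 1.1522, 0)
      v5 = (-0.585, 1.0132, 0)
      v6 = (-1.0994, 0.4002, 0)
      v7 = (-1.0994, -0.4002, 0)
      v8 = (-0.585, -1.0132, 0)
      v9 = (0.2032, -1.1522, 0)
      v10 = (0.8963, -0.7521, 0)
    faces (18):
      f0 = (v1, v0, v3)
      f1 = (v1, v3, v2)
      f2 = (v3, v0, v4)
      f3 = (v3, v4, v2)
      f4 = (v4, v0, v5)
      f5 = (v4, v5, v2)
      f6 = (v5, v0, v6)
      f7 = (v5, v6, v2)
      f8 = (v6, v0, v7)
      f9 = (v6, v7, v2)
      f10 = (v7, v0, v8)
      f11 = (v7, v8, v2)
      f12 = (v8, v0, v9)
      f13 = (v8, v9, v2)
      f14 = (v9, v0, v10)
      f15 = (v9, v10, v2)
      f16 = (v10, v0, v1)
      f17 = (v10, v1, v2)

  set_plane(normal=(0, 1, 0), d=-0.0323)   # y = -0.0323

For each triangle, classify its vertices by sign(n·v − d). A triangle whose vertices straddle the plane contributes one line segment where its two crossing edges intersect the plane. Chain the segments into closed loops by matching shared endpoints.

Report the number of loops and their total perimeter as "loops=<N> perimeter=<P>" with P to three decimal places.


Straddling triangles (10 of 18):
  (v6,v0,v7) [++-] → (-0.0887322, -0.0323, 0)–(-1.0994, -0.0323, 0)  len=1.0107
  (v6,v7,v2) [+-+] → (-1.0994, -0.0323, 0)–(-0.0887322, -0.0323, 3.18074)  len=3.3375
  (v7,v0,v8) [-+-] → (-0.0887322, -0.0323, 0)–(-0.0186493, -0.0323, 0)  len=0.0701
  (v7,v8,v2) [--+] → (-0.0186493, -0.0323, 3.3497)–(-0.0887322, -0.0323, 3.18074)  len=0.1829
  (v8,v0,v9) [-+-] → (-0.0186493, -0.0323, 0)–(0.00569637, -0.0323, 0)  len=0.0243
  (v8,v9,v2) [--+] → (0.00569637, -0.0323, 3.363)–(-0.0186493, -0.0323, 3.3497)  len=0.0277
  (v9,v0,v10) [-+-] → (0.00569637, -0.0323, 0)–(0.0384929, -0.0323, 0)  len=0.0328
  (v9,v10,v2) [--+] → (0.0384929, -0.0323, 3.31141)–(0.00569637, -0.0323, 3.363)  len=0.0611
  (v10,v0,v1) [-++] → (0.0384929, -0.0323, 0)–(1.15825, -0.0323, 0)  len=1.1198
  (v10,v1,v2) [-++] → (1.15825, -0.0323, 0)–(0.0384929, -0.0323, 3.31141)  len=3.4956

Chained into 1 loop(s):
  loop 1: 10 segments, perimeter = 9.3625
Total perimeter = 9.362

loops=1 perimeter=9.362


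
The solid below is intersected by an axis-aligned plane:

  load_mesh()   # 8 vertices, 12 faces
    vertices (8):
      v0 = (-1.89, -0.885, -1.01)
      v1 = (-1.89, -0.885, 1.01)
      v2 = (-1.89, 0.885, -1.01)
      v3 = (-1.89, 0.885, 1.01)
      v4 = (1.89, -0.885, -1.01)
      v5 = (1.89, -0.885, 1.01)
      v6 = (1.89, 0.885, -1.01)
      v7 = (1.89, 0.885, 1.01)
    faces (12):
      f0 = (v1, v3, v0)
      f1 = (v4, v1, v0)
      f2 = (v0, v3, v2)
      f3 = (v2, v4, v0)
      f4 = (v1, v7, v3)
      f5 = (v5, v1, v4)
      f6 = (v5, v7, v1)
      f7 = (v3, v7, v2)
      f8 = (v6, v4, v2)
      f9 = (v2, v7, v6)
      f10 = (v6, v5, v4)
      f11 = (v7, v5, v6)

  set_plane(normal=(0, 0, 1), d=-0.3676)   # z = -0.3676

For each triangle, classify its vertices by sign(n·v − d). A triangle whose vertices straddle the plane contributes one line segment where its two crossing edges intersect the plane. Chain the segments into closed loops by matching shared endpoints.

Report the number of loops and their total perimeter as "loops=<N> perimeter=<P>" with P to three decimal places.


Straddling triangles (8 of 12):
  (v1,v3,v0) [++-] → (-1.89, -0.322105, -0.3676)–(-1.89, -0.885, -0.3676)  len=0.5629
  (v4,v1,v0) [-+-] → (0.687885, -0.885, -0.3676)–(-1.89, -0.885, -0.3676)  len=2.5779
  (v0,v3,v2) [-+-] → (-1.89, -0.322105, -0.3676)–(-1.89, 0.885, -0.3676)  len=1.2071
  (v5,v1,v4) [++-] → (0.687885, -0.885, -0.3676)–(1.89, -0.885, -0.3676)  len=1.2021
  (v3,v7,v2) [++-] → (-0.687885, 0.885, -0.3676)–(-1.89, 0.885, -0.3676)  len=1.2021
  (v2,v7,v6) [-+-] → (-0.687885, 0.885, -0.3676)–(1.89, 0.885, -0.3676)  len=2.5779
  (v6,v5,v4) [-+-] → (1.89, 0.322105, -0.3676)–(1.89, -0.885, -0.3676)  len=1.2071
  (v7,v5,v6) [++-] → (1.89, 0.322105, -0.3676)–(1.89, 0.885, -0.3676)  len=0.5629

Chained into 1 loop(s):
  loop 1: 8 segments, perimeter = 11.1000
Total perimeter = 11.100

loops=1 perimeter=11.100


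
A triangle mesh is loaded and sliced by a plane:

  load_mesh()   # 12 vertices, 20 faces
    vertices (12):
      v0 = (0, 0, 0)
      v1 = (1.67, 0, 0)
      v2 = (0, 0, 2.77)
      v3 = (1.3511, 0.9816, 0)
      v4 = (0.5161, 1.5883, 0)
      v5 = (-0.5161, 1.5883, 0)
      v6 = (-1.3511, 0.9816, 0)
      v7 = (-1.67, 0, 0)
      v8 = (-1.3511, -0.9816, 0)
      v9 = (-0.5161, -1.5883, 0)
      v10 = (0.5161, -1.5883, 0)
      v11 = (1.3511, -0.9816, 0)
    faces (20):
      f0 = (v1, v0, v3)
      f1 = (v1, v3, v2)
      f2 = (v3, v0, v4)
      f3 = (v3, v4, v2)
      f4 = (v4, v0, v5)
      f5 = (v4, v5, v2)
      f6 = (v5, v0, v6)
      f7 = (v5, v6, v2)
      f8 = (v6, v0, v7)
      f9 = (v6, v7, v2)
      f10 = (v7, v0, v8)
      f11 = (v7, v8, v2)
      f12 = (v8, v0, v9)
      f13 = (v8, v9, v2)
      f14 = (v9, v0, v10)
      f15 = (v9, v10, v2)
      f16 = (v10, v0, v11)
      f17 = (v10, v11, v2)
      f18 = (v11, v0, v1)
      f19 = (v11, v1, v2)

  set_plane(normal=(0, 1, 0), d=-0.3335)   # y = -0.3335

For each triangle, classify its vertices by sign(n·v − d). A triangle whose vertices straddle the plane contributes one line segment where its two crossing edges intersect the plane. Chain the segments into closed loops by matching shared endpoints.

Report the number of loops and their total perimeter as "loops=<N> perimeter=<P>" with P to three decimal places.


loops=1 perimeter=8.616

Straddling triangles (10 of 20):
  (v7,v0,v8) [++-] → (-0.459038, -0.3335, 0)–(-1.56165, -0.3335, 0)  len=1.1026
  (v7,v8,v2) [+-+] → (-1.56165, -0.3335, 0)–(-0.459038, -0.3335, 1.82889)  len=2.1356
  (v8,v0,v9) [-+-] → (-0.459038, -0.3335, 0)–(-0.108367, -0.3335, 0)  len=0.3507
  (v8,v9,v2) [--+] → (-0.108367, -0.3335, 2.18837)–(-0.459038, -0.3335, 1.82889)  len=0.5022
  (v9,v0,v10) [-+-] → (-0.108367, -0.3335, 0)–(0.108367, -0.3335, 0)  len=0.2167
  (v9,v10,v2) [--+] → (0.108367, -0.3335, 2.18837)–(-0.108367, -0.3335, 2.18837)  len=0.2167
  (v10,v0,v11) [-+-] → (0.108367, -0.3335, 0)–(0.459038, -0.3335, 0)  len=0.3507
  (v10,v11,v2) [--+] → (0.459038, -0.3335, 1.82889)–(0.108367, -0.3335, 2.18837)  len=0.5022
  (v11,v0,v1) [-++] → (0.459038, -0.3335, 0)–(1.56165, -0.3335, 0)  len=1.1026
  (v11,v1,v2) [-++] → (1.56165, -0.3335, 0)–(0.459038, -0.3335, 1.82889)  len=2.1356

Chained into 1 loop(s):
  loop 1: 10 segments, perimeter = 8.6155
Total perimeter = 8.616


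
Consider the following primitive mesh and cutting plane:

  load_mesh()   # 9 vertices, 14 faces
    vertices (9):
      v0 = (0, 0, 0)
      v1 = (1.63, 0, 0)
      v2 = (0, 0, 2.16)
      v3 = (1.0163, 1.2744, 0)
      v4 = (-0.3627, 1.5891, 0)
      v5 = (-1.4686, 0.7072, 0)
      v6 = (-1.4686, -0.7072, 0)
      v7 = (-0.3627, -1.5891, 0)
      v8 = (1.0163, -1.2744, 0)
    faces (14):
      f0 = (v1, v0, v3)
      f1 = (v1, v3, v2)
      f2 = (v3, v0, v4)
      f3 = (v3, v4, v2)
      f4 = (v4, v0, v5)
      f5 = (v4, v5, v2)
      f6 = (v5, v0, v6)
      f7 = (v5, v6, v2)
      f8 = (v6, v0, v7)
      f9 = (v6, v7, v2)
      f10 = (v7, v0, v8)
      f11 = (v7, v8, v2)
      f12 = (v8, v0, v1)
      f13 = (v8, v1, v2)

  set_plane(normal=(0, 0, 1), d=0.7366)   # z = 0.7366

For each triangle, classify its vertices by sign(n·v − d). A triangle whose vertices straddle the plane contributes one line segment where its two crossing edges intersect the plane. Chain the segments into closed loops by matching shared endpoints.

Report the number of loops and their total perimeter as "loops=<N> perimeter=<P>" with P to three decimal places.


Straddling triangles (7 of 14):
  (v1,v3,v2) [--+] → (0.669723, 0.839806, 0.7366)–(1.07414, 0, 0.7366)  len=0.9321
  (v3,v4,v2) [--+] → (-0.239013, 1.04719, 0.7366)–(0.669723, 0.839806, 0.7366)  len=0.9321
  (v4,v5,v2) [--+] → (-0.96778, 0.466032, 0.7366)–(-0.239013, 1.04719, 0.7366)  len=0.9321
  (v5,v6,v2) [--+] → (-0.96778, -0.466032, 0.7366)–(-0.96778, 0.466032, 0.7366)  len=0.9321
  (v6,v7,v2) [--+] → (-0.239013, -1.04719, 0.7366)–(-0.96778, -0.466032, 0.7366)  len=0.9321
  (v7,v8,v2) [--+] → (0.669723, -0.839806, 0.7366)–(-0.239013, -1.04719, 0.7366)  len=0.9321
  (v8,v1,v2) [--+] → (1.07414, 0, 0.7366)–(0.669723, -0.839806, 0.7366)  len=0.9321

Chained into 1 loop(s):
  loop 1: 7 segments, perimeter = 6.5247
Total perimeter = 6.525

loops=1 perimeter=6.525
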